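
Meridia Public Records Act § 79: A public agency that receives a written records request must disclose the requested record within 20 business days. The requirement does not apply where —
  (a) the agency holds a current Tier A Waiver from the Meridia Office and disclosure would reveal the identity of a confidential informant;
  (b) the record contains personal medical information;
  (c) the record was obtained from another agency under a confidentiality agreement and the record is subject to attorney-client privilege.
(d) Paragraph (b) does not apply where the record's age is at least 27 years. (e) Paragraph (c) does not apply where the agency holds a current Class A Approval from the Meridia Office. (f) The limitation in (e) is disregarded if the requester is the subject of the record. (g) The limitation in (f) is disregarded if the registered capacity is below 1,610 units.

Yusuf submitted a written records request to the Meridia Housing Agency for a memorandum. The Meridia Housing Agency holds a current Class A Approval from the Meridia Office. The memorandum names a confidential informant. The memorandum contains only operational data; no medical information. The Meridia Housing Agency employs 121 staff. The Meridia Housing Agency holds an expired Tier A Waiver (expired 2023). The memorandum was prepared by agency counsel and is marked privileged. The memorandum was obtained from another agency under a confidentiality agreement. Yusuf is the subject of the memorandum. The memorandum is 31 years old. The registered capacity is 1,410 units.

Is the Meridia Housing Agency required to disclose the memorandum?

Exception (a) fails — no current Tier A Waiver is held.
Exception (b) fails — the memorandum contains only operational data.
Exception (c) is satisfied on its face — the memorandum was obtained under a confidentiality agreement; the memorandum is privileged. But applying paragraphs (e)–(g): (e) is engaged — a current Class A Approval is held. (f) applies (Yusuf is the subject of the memorandum), but is set aside by (g): (g) is triggered — the registered capacity is 1,410 units, below the 1,610 units limit. (c) is therefore removed.
None of the exceptions is available; § 79 applies in full.

Yes — the Meridia Housing Agency must disclose the memorandum.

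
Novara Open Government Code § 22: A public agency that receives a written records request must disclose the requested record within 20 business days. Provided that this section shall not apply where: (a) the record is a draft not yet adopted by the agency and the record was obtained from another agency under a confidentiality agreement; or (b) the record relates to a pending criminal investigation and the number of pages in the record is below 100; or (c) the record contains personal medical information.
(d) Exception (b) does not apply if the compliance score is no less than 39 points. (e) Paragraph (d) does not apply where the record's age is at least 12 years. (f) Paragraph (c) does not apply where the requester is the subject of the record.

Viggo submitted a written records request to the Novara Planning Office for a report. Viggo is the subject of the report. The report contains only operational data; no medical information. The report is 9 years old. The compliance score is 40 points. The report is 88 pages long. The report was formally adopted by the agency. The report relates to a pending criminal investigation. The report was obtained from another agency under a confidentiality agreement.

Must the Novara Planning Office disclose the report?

Exception (a) fails — the report has been formally adopted.
Exception (b)'s conditions are all satisfied: the report relates to a pending investigation; the number of pages in the record is 88, below the 100 limit. But applying paragraphs (d)–(e): (d) operates against (b): the compliance score is 40 points, meeting the 39 points threshold. (e), which would lift (d), is not triggered — the record's age is 9 years, short of 12 years. So (b) is unavailable.
Exception (c) requires that the record contains personal medical information; but the report contains only operational data, so (c) is unavailable.
No exception is made out. the Novara Planning Office falls within the general rule.

Yes — the Novara Planning Office must disclose the report.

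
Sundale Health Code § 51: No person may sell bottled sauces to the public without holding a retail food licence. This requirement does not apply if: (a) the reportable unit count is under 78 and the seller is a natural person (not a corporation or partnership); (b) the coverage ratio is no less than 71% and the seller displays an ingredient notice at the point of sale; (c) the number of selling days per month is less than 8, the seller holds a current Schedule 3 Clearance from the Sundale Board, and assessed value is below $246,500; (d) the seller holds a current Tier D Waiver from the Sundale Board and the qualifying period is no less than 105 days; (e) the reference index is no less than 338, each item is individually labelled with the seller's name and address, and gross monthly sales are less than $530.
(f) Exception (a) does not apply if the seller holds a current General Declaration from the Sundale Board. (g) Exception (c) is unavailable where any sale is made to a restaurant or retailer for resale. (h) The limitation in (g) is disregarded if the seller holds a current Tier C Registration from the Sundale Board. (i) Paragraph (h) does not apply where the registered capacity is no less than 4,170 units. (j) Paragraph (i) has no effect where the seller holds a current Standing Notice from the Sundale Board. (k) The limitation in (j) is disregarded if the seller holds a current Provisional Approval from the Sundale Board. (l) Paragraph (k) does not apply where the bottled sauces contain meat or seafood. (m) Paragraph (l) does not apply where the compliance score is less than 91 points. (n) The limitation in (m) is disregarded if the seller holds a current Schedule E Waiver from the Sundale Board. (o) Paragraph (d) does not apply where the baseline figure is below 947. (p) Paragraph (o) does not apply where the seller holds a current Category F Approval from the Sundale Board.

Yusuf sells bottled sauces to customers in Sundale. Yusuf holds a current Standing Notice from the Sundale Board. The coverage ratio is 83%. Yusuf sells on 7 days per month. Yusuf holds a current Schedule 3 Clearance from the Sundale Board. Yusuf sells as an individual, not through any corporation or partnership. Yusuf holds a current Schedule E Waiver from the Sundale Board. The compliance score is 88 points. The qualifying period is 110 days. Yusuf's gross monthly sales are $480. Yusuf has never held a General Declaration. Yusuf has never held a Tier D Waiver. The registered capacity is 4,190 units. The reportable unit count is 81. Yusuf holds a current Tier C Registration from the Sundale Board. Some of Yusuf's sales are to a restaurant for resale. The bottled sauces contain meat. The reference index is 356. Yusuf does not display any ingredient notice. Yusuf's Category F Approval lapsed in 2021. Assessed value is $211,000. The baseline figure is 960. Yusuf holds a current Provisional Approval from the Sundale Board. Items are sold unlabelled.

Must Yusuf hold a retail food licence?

No — exception (c) applies; Yusuf is not required to hold a retail food licence.

Exception (a) fails — the reportable unit count is 81, not under 78.
Exception (b) requires that the seller displays an ingredient notice at the point of sale; but no ingredient notice is displayed, so (b) is unavailable.
Exception (c) is satisfied on its face — the number of selling days per month is 7, less than the 8 limit; a current Schedule 3 Clearance is held; assessed value is $211,000, below the $246,500 limit. Considering the limiting provisions: (g) would limit (c) — some sales are to a restaurant for resale — but (h) sets (g) aside: (h) operates — a current Tier C Registration is held. (i) would limit (h) — the registered capacity is 4,190 units, meeting the 4,170 units threshold — but (j) sets (i) aside: (j) operates against (i): a current Standing Notice is held. (k) would limit (j) — a current Provisional Approval is held — but (l) sets (k) aside: (l) is triggered — the bottled sauces contain meat. (m) applies (the compliance score is 88 points, less than the 91 points limit), but yields to (n): (n) operates against (m): a current Schedule E Waiver is held. So (c) applies.
Exception (d) does not apply: no current Tier D Waiver is held.
Exception (e) does not apply: items are sold unlabelled.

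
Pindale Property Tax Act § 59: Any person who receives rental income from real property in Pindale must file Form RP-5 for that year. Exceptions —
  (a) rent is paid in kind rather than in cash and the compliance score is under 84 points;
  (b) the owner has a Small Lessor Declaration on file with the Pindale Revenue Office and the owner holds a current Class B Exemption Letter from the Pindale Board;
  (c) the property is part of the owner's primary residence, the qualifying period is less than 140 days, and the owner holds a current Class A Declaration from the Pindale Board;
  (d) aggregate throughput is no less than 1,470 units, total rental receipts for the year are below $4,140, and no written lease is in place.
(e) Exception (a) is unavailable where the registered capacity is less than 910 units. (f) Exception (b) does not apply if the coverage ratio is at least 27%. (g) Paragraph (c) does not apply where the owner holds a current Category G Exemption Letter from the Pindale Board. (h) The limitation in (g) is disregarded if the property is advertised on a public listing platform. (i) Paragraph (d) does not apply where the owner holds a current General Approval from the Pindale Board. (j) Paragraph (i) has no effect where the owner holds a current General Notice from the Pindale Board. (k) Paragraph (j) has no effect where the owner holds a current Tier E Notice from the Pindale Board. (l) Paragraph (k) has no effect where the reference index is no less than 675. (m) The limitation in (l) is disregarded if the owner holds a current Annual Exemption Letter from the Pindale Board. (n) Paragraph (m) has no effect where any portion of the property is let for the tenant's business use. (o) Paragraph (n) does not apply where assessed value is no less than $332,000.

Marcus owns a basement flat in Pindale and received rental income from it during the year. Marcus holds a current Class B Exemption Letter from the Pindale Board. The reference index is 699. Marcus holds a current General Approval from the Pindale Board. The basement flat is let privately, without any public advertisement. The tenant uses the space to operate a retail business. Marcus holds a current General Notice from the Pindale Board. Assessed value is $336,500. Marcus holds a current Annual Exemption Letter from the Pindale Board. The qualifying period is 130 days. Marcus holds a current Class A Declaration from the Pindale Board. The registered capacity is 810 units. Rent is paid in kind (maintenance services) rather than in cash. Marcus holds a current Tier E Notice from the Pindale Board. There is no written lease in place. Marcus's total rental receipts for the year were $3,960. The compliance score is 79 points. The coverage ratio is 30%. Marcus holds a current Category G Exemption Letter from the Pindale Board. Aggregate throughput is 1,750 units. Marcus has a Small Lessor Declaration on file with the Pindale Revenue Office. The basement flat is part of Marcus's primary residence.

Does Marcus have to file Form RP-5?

Yes — Marcus must file Form RP-5.

Exception (a) is satisfied on its face — rent is paid in kind; the compliance score is 79 points, under the 84 points limit. However, paragraph (e) must be considered: (e) operates — the registered capacity is 810 units, less than the 910 units limit. So (a) is unavailable.
All of (b)'s requirements are met (a Small Lessor Declaration is on file; a current Class B Exemption Letter is held). But: (f) operates against (b): the coverage ratio is 30%, meeting the 27% threshold. So (b) is unavailable.
All of (c)'s requirements are met (the basement flat is part of the primary residence; the qualifying period is 130 days, less than the 140 days limit; a current Class A Declaration is held). Turning to paragraphs (g)–(h): (g) is engaged — a current Category G Exemption Letter is held. (h), which would lift (g), does not operate here — the property is let privately without advertisement. So (c) is unavailable.
All of (d)'s requirements are met (aggregate throughput is 1,750 units, meeting the 1,470 units threshold; total rental receipts for the year are $3,960, below the $4,140 limit; there is no written lease). But applying paragraphs (i)–(o): (i) operates against (d): a current General Approval is held. (j) is triggered (a current General Notice is held), but yields to (k): (k) operates — a current Tier E Notice is held. (l) would limit (k) — the reference index is 699, meeting the 675 threshold — but (m) sets (l) aside: (m) is triggered — a current Annual Exemption Letter is held. (n) is triggered (the space is let for business use), but is itself disapplied by (o): (o) is engaged — assessed value is $336,500, meeting the $332,000 threshold. Exception (d) does not apply.
Every exception is unavailable, so the rule governs.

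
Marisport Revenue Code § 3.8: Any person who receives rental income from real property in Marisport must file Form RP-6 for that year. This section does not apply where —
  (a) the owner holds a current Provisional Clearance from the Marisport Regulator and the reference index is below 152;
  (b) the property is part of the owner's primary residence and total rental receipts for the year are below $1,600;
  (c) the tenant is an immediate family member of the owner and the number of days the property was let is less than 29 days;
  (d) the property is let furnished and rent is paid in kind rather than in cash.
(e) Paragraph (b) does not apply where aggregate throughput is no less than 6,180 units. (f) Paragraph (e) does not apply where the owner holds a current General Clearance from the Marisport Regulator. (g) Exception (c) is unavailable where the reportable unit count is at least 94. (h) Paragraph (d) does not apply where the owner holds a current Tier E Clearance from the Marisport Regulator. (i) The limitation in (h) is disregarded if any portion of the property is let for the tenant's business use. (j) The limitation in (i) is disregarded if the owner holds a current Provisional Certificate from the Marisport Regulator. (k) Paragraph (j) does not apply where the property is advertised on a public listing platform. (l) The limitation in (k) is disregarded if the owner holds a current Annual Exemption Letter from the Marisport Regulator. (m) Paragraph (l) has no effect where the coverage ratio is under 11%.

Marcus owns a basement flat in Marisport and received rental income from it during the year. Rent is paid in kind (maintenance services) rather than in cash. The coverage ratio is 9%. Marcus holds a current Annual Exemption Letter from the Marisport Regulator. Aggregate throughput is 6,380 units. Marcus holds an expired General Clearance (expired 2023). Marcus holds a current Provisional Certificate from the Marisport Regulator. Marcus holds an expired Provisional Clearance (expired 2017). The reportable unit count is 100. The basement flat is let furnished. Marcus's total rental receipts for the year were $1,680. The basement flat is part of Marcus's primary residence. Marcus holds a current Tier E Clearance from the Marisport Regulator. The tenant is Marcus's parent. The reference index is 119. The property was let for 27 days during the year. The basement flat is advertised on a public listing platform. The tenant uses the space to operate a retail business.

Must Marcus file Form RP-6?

No — exception (d) applies; Marcus is not required to file Form RP-6.

Exception (a) fails — no current Provisional Clearance is held.
Exception (b) requires that total rental receipts for the year are below $1,600; but total rental receipts for the year are $1,680, not below $1,600, so (b) is unavailable.
Exception (c)'s conditions are all satisfied: the tenant is an immediate family member; the number of days the property was let is 27 days, less than the 29 days limit. But applying paragraph (g): (g) is triggered — the reportable unit count is 100, meeting the 94 threshold. Exception (c) does not apply.
Exception (d) is satisfied on its face — the property is let furnished; rent is paid in kind. As to paragraphs (h)–(m): (h) would limit (d) — a current Tier E Clearance is held — but (i) sets (h) aside: (i) applies — the space is let for business use. (j) is engaged (a current Provisional Certificate is held), but is overridden by (k): (k) operates against (j): the property is publicly advertised. (l) would limit (k) — a current Annual Exemption Letter is held — but (m) sets (l) aside: (m) is triggered — the coverage ratio is 9%, under the 11% limit. (d) remains available.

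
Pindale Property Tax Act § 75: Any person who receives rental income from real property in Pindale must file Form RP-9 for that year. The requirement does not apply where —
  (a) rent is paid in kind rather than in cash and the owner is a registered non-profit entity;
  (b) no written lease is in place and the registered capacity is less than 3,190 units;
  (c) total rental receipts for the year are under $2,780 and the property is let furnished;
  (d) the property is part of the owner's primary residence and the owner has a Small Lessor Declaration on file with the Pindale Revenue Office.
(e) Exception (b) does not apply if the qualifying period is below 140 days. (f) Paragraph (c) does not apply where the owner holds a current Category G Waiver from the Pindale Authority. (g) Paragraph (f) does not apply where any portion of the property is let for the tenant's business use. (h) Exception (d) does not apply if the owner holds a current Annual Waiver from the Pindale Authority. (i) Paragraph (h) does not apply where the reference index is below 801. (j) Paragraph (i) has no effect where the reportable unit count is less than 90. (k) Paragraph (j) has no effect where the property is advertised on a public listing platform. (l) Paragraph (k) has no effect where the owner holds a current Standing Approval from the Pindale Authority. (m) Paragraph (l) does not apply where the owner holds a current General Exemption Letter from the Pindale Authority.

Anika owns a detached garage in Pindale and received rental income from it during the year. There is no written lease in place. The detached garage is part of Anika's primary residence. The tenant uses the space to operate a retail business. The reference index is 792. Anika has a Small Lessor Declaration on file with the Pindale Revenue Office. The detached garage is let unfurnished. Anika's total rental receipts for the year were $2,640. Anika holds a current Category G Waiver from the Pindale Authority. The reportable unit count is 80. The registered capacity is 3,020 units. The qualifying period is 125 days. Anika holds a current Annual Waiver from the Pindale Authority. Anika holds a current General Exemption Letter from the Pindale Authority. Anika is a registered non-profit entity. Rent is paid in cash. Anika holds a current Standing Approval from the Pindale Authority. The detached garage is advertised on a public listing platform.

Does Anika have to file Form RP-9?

No — exception (d) applies; Anika is not required to file Form RP-9.

Exception (a) does not apply: rent is paid in cash.
Exception (b)'s conditions are all satisfied: there is no written lease; the registered capacity is 3,020 units, less than the 3,190 units limit. But: (e) operates against (b): the qualifying period is 125 days, below the 140 days limit. So (b) is unavailable.
Exception (c) does not apply: the property is let unfurnished.
Exception (d)'s conditions are all satisfied: the detached garage is part of the primary residence; a Small Lessor Declaration is on file. As to paragraphs (h)–(m): (h) would limit (d) — a current Annual Waiver is held — but (i) sets (h) aside: (i) operates against (h): the reference index is 792, below the 801 limit. (j) operates (the reportable unit count is 80, less than the 90 limit), but is displaced by (k): (k) operates — the property is publicly advertised. (l) would limit (k) — a current Standing Approval is held — but (m) sets (l) aside: (m) operates — a current General Exemption Letter is held. (d) remains available.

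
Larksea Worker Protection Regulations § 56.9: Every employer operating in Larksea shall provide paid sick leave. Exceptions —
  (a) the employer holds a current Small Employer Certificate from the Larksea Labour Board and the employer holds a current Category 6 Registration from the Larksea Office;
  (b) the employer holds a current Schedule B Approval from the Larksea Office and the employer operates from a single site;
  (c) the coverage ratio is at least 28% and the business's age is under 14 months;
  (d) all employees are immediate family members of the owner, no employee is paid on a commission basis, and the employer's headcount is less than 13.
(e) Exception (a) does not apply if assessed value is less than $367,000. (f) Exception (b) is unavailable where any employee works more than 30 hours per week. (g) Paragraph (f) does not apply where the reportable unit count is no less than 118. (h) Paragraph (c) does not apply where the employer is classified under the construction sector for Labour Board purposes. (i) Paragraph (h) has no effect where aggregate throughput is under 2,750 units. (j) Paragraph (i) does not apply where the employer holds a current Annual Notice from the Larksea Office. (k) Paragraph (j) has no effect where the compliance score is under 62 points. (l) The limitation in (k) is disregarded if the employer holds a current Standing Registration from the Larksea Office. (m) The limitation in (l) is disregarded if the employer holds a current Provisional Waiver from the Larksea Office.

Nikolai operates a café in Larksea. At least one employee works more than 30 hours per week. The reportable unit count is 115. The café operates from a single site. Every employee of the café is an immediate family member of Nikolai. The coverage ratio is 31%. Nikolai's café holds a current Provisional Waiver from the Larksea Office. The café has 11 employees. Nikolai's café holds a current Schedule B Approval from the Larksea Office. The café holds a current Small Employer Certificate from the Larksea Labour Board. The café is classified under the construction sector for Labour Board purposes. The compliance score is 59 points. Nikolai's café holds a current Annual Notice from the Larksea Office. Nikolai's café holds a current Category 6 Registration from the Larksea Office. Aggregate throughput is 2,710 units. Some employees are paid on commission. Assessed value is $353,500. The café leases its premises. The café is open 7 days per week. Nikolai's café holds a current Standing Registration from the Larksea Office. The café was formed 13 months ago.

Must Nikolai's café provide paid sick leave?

No — exception (c) applies; Nikolai's café is not required to provide paid sick leave.

Exception (a)'s conditions are all satisfied: a current Small Employer Certificate is held; a current Category 6 Registration is held. Turning to paragraph (e): (e) applies — assessed value is $353,500, less than the $367,000 limit. Exception (a) does not apply.
Exception (b)'s conditions are all satisfied: a current Schedule B Approval is held; the employer operates from a single site. But: (f) operates against (b): at least one employee exceeds 30 hours/week. (g), which would lift (f), is not engaged — the reportable unit count is 115, short of 118. (b) is therefore removed.
All of (c)'s requirements are met (the coverage ratio is 31%, meeting the 28% threshold; the business's age is 13 months, under the 14 months limit). Under paragraphs (h)–(m): (h) applies (the café is classified under the construction sector), but is overridden by (i): (i) operates against (h): aggregate throughput is 2,710 units, under the 2,750 units limit. (j) would limit (i) — a current Annual Notice is held — but (k) sets (j) aside: (k) operates against (j): the compliance score is 59 points, under the 62 points limit. (l) would limit (k) — a current Standing Registration is held — but (m) sets (l) aside: (m) operates against (l): a current Provisional Waiver is held. (c) remains available.
Exception (d) requires that no employee is paid on a commission basis; but some employees are paid on commission, so (d) is unavailable.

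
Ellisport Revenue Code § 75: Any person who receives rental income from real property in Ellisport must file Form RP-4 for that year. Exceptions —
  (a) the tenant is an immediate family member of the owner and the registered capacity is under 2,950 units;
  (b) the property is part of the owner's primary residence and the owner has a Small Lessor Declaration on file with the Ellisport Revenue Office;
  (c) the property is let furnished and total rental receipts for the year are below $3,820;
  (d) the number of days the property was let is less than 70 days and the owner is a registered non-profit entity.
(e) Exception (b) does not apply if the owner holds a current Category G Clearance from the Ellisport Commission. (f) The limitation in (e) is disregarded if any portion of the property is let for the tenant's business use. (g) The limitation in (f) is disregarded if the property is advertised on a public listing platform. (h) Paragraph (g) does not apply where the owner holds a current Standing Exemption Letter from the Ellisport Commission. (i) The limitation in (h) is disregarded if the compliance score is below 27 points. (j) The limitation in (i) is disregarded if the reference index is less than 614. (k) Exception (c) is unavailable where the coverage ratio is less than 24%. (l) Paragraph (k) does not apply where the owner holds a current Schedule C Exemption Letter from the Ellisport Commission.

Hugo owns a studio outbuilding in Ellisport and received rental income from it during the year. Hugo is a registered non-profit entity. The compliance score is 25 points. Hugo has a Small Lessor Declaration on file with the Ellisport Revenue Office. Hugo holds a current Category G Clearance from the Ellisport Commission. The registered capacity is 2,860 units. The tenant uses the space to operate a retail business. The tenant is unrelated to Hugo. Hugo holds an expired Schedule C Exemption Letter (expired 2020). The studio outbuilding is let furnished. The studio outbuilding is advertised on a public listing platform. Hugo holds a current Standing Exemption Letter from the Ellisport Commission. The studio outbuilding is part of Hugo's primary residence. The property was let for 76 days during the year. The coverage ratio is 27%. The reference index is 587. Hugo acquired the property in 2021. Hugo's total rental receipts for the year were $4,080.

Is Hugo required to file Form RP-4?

No — exception (b) applies; Hugo is not required to file Form RP-4.

Exception (a) fails — the tenant is unrelated to the owner.
Exception (b): the studio outbuilding is part of the primary residence; a Small Lessor Declaration is on file — every condition holds. Applying paragraphs (e)–(j): (e) would limit (b) — a current Category G Clearance is held — but (f) sets (e) aside: (f) is triggered — the space is let for business use. (g) operates (the property is publicly advertised), but yields to (h): (h) operates against (g): a current Standing Exemption Letter is held. (i) operates (the compliance score is 25 points, below the 27 points limit), but is set aside by (j): (j) is engaged — the reference index is 587, less than the 614 limit. So (b) applies.
Exception (c) fails — total rental receipts for the year are $4,080, not below $3,820.
Exception (d) requires that the number of days the property was let is less than 70 days; but the number of days the property was let is 76 days, not less than 70 days, so (d) is unavailable.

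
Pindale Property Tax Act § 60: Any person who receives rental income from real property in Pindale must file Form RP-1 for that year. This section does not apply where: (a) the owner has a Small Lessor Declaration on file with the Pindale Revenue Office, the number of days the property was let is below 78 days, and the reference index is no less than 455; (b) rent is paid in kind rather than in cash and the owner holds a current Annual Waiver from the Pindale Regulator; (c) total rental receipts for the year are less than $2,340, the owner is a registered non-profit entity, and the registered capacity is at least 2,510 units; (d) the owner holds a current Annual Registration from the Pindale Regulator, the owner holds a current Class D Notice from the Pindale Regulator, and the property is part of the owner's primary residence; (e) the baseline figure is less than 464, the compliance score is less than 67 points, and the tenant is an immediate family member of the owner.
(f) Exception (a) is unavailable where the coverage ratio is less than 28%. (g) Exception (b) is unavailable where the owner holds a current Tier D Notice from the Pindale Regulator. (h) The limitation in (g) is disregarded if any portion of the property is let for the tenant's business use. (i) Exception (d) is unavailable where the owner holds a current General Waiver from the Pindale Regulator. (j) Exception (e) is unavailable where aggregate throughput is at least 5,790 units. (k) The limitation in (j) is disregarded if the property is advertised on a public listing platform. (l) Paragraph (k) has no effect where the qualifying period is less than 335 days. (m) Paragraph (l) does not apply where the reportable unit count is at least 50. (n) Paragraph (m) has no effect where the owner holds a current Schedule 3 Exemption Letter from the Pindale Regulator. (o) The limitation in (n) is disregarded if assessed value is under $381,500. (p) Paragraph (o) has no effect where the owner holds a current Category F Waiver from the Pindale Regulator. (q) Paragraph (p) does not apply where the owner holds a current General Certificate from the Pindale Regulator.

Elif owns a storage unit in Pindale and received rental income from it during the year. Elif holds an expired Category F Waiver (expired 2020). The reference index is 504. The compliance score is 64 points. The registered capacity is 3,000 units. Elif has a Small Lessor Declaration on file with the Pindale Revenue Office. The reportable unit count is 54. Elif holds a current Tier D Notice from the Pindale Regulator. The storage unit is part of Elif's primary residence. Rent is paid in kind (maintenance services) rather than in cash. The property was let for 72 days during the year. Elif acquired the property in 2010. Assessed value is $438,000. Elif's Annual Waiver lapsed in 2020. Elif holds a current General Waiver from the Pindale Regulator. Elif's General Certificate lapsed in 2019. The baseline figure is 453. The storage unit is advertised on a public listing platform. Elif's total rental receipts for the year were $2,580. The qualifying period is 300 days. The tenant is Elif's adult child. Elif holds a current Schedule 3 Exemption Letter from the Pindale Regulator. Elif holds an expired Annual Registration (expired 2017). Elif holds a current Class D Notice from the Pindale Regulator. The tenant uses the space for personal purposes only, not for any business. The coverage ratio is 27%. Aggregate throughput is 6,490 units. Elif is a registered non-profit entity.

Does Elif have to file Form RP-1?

Exception (a) is satisfied on its face — a Small Lessor Declaration is on file; the number of days the property was let is 72 days, below the 78 days limit; the reference index is 504, meeting the 455 threshold. But: (f) is triggered — the coverage ratio is 27%, less than the 28% limit. So (a) is unavailable.
Exception (b) fails — the Annual Waiver is not current.
Exception (c) requires that total rental receipts for the year are less than $2,340; but total rental receipts for the year are $2,580, not less than $2,340, so (c) is unavailable.
Exception (d) does not apply: the Annual Registration is not current.
All of (e)'s requirements are met (the baseline figure is 453, less than the 464 limit; the compliance score is 64 points, less than the 67 points limit; the tenant is an immediate family member). Turning to paragraphs (j)–(q): (j) is engaged — aggregate throughput is 6,490 units, meeting the 5,790 units threshold. (k) is engaged (the property is publicly advertised), but is displaced by (l): (l) operates against (k): the qualifying period is 300 days, less than the 335 days limit. (m) would limit (l) — the reportable unit count is 54, meeting the 50 threshold — but (n) sets (m) aside: (n) operates against (m): a current Schedule 3 Exemption Letter is held. (o), which would lift (n), is inapplicable — assessed value is $438,000, not under $381,500. Exception (e) does not apply.
No exception is made out. Elif falls within the general rule.

Yes — Elif must file Form RP-1.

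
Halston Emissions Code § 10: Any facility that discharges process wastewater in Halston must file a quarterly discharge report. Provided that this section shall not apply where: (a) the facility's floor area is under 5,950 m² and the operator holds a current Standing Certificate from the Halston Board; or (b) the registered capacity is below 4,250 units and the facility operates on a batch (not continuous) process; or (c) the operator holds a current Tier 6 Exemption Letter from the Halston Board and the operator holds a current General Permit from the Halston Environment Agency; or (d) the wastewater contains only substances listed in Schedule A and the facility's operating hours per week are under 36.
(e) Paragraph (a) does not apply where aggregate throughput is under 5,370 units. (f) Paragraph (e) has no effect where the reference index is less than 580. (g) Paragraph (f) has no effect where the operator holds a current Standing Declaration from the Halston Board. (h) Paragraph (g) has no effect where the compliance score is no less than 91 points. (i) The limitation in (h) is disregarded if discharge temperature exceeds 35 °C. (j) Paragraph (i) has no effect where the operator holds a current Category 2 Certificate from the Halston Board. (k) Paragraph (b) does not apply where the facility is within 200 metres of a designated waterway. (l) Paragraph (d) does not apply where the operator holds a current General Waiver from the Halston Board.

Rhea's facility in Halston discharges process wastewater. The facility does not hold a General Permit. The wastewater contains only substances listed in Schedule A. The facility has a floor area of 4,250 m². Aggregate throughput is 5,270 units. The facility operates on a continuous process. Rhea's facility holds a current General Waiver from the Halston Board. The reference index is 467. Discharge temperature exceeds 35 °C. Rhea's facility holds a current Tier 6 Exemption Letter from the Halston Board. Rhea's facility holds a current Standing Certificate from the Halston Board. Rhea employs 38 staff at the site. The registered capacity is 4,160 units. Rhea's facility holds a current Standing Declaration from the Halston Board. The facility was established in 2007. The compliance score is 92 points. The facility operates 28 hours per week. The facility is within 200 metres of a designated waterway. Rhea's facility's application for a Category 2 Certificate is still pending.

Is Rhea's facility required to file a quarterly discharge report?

Exception (a) is satisfied on its face — the facility's floor area is 4,250 m², under the 5,950 m² limit; a current Standing Certificate is held. However, paragraphs (e)–(j) must be considered: (e) operates — aggregate throughput is 5,270 units, under the 5,370 units limit. (f) is engaged (the reference index is 467, less than the 580 limit), but is itself disapplied by (g): (g) applies — a current Standing Declaration is held. (h) would limit (g) — the compliance score is 92 points, meeting the 91 points threshold — but (i) sets (h) aside: (i) applies — discharge temperature exceeds 35 °C. (j), which would lift (i), does not operate here — the Category 2 Certificate is not current. (a) is therefore removed.
Exception (b) requires that the facility operates on a batch (not continuous) process; but the facility operates on a continuous process, so (b) is unavailable.
Exception (c) does not apply: no General Permit is held.
Exception (d)'s conditions are all satisfied: the wastewater is Schedule-A-only; the facility's operating hours per week are 28, under the 36 limit. But applying paragraph (l): (l) is engaged — a current General Waiver is held. So (d) is unavailable.
None of the exceptions is available; § 10 applies in full.

Yes — Rhea's facility must file a quarterly discharge report.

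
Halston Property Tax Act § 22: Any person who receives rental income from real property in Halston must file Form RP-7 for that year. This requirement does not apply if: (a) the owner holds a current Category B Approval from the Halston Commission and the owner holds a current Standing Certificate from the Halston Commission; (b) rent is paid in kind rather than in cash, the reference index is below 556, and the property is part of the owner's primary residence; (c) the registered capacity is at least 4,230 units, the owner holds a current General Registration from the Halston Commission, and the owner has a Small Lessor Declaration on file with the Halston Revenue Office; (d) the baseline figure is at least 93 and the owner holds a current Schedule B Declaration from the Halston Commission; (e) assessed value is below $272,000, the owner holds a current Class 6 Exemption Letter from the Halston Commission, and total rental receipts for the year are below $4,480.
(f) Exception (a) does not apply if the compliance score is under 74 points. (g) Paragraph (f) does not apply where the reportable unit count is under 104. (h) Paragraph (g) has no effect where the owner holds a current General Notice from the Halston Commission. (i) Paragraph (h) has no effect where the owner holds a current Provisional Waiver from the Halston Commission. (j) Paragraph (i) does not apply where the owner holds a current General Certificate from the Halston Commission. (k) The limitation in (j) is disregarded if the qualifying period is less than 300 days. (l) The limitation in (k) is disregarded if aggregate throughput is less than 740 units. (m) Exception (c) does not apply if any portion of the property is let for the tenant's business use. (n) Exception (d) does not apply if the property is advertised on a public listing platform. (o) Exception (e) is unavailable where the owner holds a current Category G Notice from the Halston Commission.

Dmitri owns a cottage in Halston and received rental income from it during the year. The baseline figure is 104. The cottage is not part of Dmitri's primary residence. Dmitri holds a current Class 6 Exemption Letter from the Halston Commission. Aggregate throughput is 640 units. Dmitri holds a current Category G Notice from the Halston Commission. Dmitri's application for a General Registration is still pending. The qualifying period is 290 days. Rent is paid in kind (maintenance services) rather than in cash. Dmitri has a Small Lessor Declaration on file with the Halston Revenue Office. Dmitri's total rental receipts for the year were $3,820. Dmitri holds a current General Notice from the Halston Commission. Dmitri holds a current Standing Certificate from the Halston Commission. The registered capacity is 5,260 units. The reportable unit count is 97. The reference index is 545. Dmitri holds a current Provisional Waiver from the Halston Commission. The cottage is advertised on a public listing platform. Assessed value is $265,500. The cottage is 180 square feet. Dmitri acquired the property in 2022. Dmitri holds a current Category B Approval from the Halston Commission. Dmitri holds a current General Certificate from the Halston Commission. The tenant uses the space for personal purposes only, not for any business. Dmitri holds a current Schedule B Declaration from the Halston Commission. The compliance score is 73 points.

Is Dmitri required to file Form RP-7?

Yes — Dmitri must file Form RP-7.

All of (a)'s requirements are met (a current Category B Approval is held; a current Standing Certificate is held). However, paragraphs (f)–(l) must be considered: (f) operates against (a): the compliance score is 73 points, under the 74 points limit. (g) would limit (f) — the reportable unit count is 97, under the 104 limit — but (h) sets (g) aside: (h) operates against (g): a current General Notice is held. (i) would limit (h) — a current Provisional Waiver is held — but (j) sets (i) aside: (j) is triggered — a current General Certificate is held. (k) would limit (j) — the qualifying period is 290 days, less than the 300 days limit — but (l) sets (k) aside: (l) operates against (k): aggregate throughput is 640 units, less than the 740 units limit. Exception (a) does not apply.
Exception (b) does not apply: the cottage is not part of the primary residence.
Exception (c) requires that the owner holds a current General Registration from the Halston Commission; but the General Registration is not current, so (c) is unavailable.
Exception (d)'s conditions are all satisfied: the baseline figure is 104, meeting the 93 threshold; a current Schedule B Declaration is held. Turning to paragraph (n): (n) operates against (d): the property is publicly advertised. (d) is therefore removed.
Exception (e): assessed value is $265,500, below the $272,000 limit; a current Class 6 Exemption Letter is held; total rental receipts for the year are $3,820, below the $4,480 limit — every condition holds. However, paragraph (o) must be considered: (o) is engaged — a current Category G Notice is held. Exception (e) does not apply.
None of the exceptions is available; § 22 applies in full.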